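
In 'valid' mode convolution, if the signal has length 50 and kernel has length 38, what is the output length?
'Valid' mode counts only positions where the kernel fully overlaps the signal: m - n + 1 = 50 - 38 + 1 = 13

13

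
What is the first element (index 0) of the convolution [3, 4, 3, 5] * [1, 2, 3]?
Use y[k] = Σ_i a[i]·b[k-i] at k=0. y[0] = 3×1 = 3

3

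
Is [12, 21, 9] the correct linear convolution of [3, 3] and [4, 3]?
Recompute linear convolution of [3, 3] and [4, 3]: y[0] = 3×4 = 12; y[1] = 3×3 + 3×4 = 21; y[2] = 3×3 = 9 → [12, 21, 9]. Given [12, 21, 9] matches, so answer: Yes

Yes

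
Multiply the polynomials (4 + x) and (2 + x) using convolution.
Ascending coefficients: a = [4, 1], b = [2, 1]. c[0] = 4×2 = 8; c[1] = 4×1 + 1×2 = 6; c[2] = 1×1 = 1. Result coefficients: [8, 6, 1] → 8 + 6x + x^2

8 + 6x + x^2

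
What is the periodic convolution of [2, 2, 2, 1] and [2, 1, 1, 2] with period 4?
Use y[k] = Σ_j a[j]·b[(k-j) mod 4]. y[0] = 2×2 + 2×2 + 2×1 + 1×1 = 11; y[1] = 2×1 + 2×2 + 2×2 + 1×1 = 11; y[2] = 2×1 + 2×1 + 2×2 + 1×2 = 10; y[3] = 2×2 + 2×1 + 2×1 + 1×2 = 10. Result: [11, 11, 10, 10]

[11, 11, 10, 10]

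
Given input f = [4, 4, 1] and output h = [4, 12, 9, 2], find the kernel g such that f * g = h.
Output length 4 = len(f) + len(g) - 1 ⇒ len(g) = 2. Solve g forward using g[k] = (h[k] - Σ_{i≥1} f[i]·g[k-i]) / f[0]: g[0] = h[0] / f[0] = 4 / 4 = 1; g[1] = (h[1] - 4×1) / f[0] = (12 - 4×1) / 4 = 2. So g = [1, 2]. Forward-check [4, 4, 1] * [1, 2]: h[0] = 4×1 = 4; h[1] = 4×2 + 4×1 = 12; h[2] = 4×2 + 1×1 = 9; h[3] = 1×2 = 2 → [4, 12, 9, 2] ✓

[1, 2]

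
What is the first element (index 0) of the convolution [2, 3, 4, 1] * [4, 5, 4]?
Use y[k] = Σ_i a[i]·b[k-i] at k=0. y[0] = 2×4 = 8

8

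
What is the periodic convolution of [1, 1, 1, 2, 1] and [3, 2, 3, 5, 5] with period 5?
Use y[k] = Σ_j a[j]·b[(k-j) mod 5]. y[0] = 1×3 + 1×5 + 1×5 + 2×3 + 1×2 = 21; y[1] = 1×2 + 1×3 + 1×5 + 2×5 + 1×3 = 23; y[2] = 1×3 + 1×2 + 1×3 + 2×5 + 1×5 = 23; y[3] = 1×5 + 1×3 + 1×2 + 2×3 + 1×5 = 21; y[4] = 1×5 + 1×5 + 1×3 + 2×2 + 1×3 = 20. Result: [21, 23, 23, 21, 20]

[21, 23, 23, 21, 20]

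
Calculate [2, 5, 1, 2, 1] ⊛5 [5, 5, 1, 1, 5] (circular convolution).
Use y[k] = Σ_j a[j]·b[(k-j) mod 5]. y[0] = 2×5 + 5×5 + 1×1 + 2×1 + 1×5 = 43; y[1] = 2×5 + 5×5 + 1×5 + 2×1 + 1×1 = 43; y[2] = 2×1 + 5×5 + 1×5 + 2×5 + 1×1 = 43; y[3] = 2×1 + 5×1 + 1×5 + 2×5 + 1×5 = 27; y[4] = 2×5 + 5×1 + 1×1 + 2×5 + 1×5 = 31. Result: [43, 43, 43, 27, 31]

[43, 43, 43, 27, 31]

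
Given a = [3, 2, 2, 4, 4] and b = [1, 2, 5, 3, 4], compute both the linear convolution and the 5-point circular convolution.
Linear: y_lin[0] = 3×1 = 3; y_lin[1] = 3×2 + 2×1 = 8; y_lin[2] = 3×5 + 2×2 + 2×1 = 21; y_lin[3] = 3×3 + 2×5 + 2×2 + 4×1 = 27; y_lin[4] = 3×4 + 2×3 + 2×5 + 4×2 + 4×1 = 40; y_lin[5] = 2×4 + 2×3 + 4×5 + 4×2 = 42; y_lin[6] = 2×4 + 4×3 + 4×5 = 40; y_lin[7] = 4×4 + 4×3 = 28; y_lin[8] = 4×4 = 16 → [3, 8, 21, 27, 40, 42, 40, 28, 16]. Circular (length 5): y[0] = 3×1 + 2×4 + 2×3 + 4×5 + 4×2 = 45; y[1] = 3×2 + 2×1 + 2×4 + 4×3 + 4×5 = 48; y[2] = 3×5 + 2×2 + 2×1 + 4×4 + 4×3 = 49; y[3] = 3×3 + 2×5 + 2×2 + 4×1 + 4×4 = 43; y[4] = 3×4 + 2×3 + 2×5 + 4×2 + 4×1 = 40 → [45, 48, 49, 43, 40]

Linear: [3, 8, 21, 27, 40, 42, 40, 28, 16], Circular: [45, 48, 49, 43, 40]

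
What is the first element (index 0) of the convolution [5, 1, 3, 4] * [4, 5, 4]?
Use y[k] = Σ_i a[i]·b[k-i] at k=0. y[0] = 5×4 = 20

20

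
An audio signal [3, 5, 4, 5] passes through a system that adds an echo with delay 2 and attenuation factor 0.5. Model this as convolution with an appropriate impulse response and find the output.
Direct-path + delayed-attenuated-path model → impulse response h = [1, 0, 0.5] (1 at lag 0, 0.5 at lag 2). Output y[n] = x[n] + 0.5·x[n - 2] (with x[n] = 0 outside 0..3): y[0] = 3 + 0.5×0 = 3; y[1] = 5 + 0.5×0 = 5; y[2] = 4 + 0.5×3 = 5.5; y[3] = 5 + 0.5×5 = 7.5; y[4] = 0 + 0.5×4 = 2.0; y[5] = 0 + 0.5×5 = 2.5. So y = [3, 5, 5.5, 7.5, 2.0, 2.5]

[3, 5, 5.5, 7.5, 2.0, 2.5]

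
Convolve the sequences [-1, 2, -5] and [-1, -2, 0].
y[0] = -1×-1 = 1; y[1] = -1×-2 + 2×-1 = 0; y[2] = -1×0 + 2×-2 + -5×-1 = 1; y[3] = 2×0 + -5×-2 = 10; y[4] = -5×0 = 0

[1, 0, 1, 10, 0]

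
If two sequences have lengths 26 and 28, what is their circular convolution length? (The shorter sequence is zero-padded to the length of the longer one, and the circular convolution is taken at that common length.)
Circular convolution (zero-padding the shorter input) has length max(m, n) = max(26, 28) = 28

28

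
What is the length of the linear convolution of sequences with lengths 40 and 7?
Linear/full convolution length: m + n - 1 = 40 + 7 - 1 = 46

46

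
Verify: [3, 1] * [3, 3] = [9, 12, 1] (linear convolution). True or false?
Recompute linear convolution of [3, 1] and [3, 3]: y[0] = 3×3 = 9; y[1] = 3×3 + 1×3 = 12; y[2] = 1×3 = 3 → [9, 12, 3]. Compare to given [9, 12, 1]: they differ at index 2: given 1, correct 3, so answer: No

No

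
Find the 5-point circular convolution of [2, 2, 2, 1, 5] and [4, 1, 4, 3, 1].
Use y[k] = Σ_j a[j]·b[(k-j) mod 5]. y[0] = 2×4 + 2×1 + 2×3 + 1×4 + 5×1 = 25; y[1] = 2×1 + 2×4 + 2×1 + 1×3 + 5×4 = 35; y[2] = 2×4 + 2×1 + 2×4 + 1×1 + 5×3 = 34; y[3] = 2×3 + 2×4 + 2×1 + 1×4 + 5×1 = 25; y[4] = 2×1 + 2×3 + 2×4 + 1×1 + 5×4 = 37. Result: [25, 35, 34, 25, 37]

[25, 35, 34, 25, 37]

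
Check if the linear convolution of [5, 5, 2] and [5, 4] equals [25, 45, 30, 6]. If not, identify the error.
Recompute linear convolution of [5, 5, 2] and [5, 4]: y[0] = 5×5 = 25; y[1] = 5×4 + 5×5 = 45; y[2] = 5×4 + 2×5 = 30; y[3] = 2×4 = 8 → [25, 45, 30, 8]. Compare to given [25, 45, 30, 6]: they differ at index 3: given 6, correct 8, so answer: No

No. Error at index 3: given 6, correct 8.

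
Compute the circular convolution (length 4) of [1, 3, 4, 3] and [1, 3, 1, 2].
Use y[k] = Σ_j a[j]·b[(k-j) mod 4]. y[0] = 1×1 + 3×2 + 4×1 + 3×3 = 20; y[1] = 1×3 + 3×1 + 4×2 + 3×1 = 17; y[2] = 1×1 + 3×3 + 4×1 + 3×2 = 20; y[3] = 1×2 + 3×1 + 4×3 + 3×1 = 20. Result: [20, 17, 20, 20]

[20, 17, 20, 20]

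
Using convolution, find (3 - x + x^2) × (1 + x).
Ascending coefficients: a = [3, -1, 1], b = [1, 1]. c[0] = 3×1 = 3; c[1] = 3×1 + -1×1 = 2; c[2] = -1×1 + 1×1 = 0; c[3] = 1×1 = 1. Result coefficients: [3, 2, 0, 1] → 3 + 2x + x^3

3 + 2x + x^3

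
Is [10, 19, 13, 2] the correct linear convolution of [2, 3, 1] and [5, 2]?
Recompute linear convolution of [2, 3, 1] and [5, 2]: y[0] = 2×5 = 10; y[1] = 2×2 + 3×5 = 19; y[2] = 3×2 + 1×5 = 11; y[3] = 1×2 = 2 → [10, 19, 11, 2]. Compare to given [10, 19, 13, 2]: they differ at index 2: given 13, correct 11, so answer: No

No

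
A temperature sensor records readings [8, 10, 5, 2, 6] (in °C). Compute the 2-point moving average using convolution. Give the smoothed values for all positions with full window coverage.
2-point moving average kernel = [1, 1]. Apply in 'valid' mode (full window coverage): avg[0] = (8 + 10) / 2 = 9.0; avg[1] = (10 + 5) / 2 = 7.5; avg[2] = (5 + 2) / 2 = 3.5; avg[3] = (2 + 6) / 2 = 4.0. Smoothed values: [9.0, 7.5, 3.5, 4.0]

[9.0, 7.5, 3.5, 4.0]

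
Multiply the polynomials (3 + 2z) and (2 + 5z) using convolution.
Ascending coefficients: a = [3, 2], b = [2, 5]. c[0] = 3×2 = 6; c[1] = 3×5 + 2×2 = 19; c[2] = 2×5 = 10. Result coefficients: [6, 19, 10] → 6 + 19z + 10z^2

6 + 19z + 10z^2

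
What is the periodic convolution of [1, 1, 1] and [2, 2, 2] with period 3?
Use y[k] = Σ_j x[j]·h[(k-j) mod 3]. y[0] = 1×2 + 1×2 + 1×2 = 6; y[1] = 1×2 + 1×2 + 1×2 = 6; y[2] = 1×2 + 1×2 + 1×2 = 6. Result: [6, 6, 6]

[6, 6, 6]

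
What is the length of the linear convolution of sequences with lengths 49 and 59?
Linear/full convolution length: m + n - 1 = 49 + 59 - 1 = 107

107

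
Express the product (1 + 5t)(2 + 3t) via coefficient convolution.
Ascending coefficients: a = [1, 5], b = [2, 3]. c[0] = 1×2 = 2; c[1] = 1×3 + 5×2 = 13; c[2] = 5×3 = 15. Result coefficients: [2, 13, 15] → 2 + 13t + 15t^2

2 + 13t + 15t^2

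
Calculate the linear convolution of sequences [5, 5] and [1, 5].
y[0] = 5×1 = 5; y[1] = 5×5 + 5×1 = 30; y[2] = 5×5 = 25

[5, 30, 25]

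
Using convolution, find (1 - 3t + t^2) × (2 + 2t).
Ascending coefficients: a = [1, -3, 1], b = [2, 2]. c[0] = 1×2 = 2; c[1] = 1×2 + -3×2 = -4; c[2] = -3×2 + 1×2 = -4; c[3] = 1×2 = 2. Result coefficients: [2, -4, -4, 2] → 2 - 4t - 4t^2 + 2t^3

2 - 4t - 4t^2 + 2t^3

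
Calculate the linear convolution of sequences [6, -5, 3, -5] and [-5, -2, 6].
y[0] = 6×-5 = -30; y[1] = 6×-2 + -5×-5 = 13; y[2] = 6×6 + -5×-2 + 3×-5 = 31; y[3] = -5×6 + 3×-2 + -5×-5 = -11; y[4] = 3×6 + -5×-2 = 28; y[5] = -5×6 = -30

[-30, 13, 31, -11, 28, -30]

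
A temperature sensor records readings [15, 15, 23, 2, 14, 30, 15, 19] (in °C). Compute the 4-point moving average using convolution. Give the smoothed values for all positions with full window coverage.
4-point moving average kernel = [1, 1, 1, 1]. Apply in 'valid' mode (full window coverage): avg[0] = (15 + 15 + 23 + 2) / 4 = 13.75; avg[1] = (15 + 23 + 2 + 14) / 4 = 13.5; avg[2] = (23 + 2 + 14 + 30) / 4 = 17.25; avg[3] = (2 + 14 + 30 + 15) / 4 = 15.25; avg[4] = (14 + 30 + 15 + 19) / 4 = 19.5. Smoothed values: [13.75, 13.5, 17.25, 15.25, 19.5]

[13.75, 13.5, 17.25, 15.25, 19.5]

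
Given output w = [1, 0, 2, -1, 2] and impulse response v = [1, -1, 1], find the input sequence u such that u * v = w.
Deconvolve w=[1, 0, 2, -1, 2] by v=[1, -1, 1]. Since v[0]=1, solve forward: u[0] = w[0] / 1 = 1; u[1] = (w[1] - 1×-1) / 1 = 1; u[2] = (w[2] - 1×-1 - 1×1) / 1 = 2. So u = [1, 1, 2]. Check by forward convolution: w[0] = 1×1 = 1; w[1] = 1×-1 + 1×1 = 0; w[2] = 1×1 + 1×-1 + 2×1 = 2; w[3] = 1×1 + 2×-1 = -1; w[4] = 2×1 = 2

[1, 1, 2]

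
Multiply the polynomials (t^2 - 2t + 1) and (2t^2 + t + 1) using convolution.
Ascending coefficients: a = [1, -2, 1], b = [1, 1, 2]. c[0] = 1×1 = 1; c[1] = 1×1 + -2×1 = -1; c[2] = 1×2 + -2×1 + 1×1 = 1; c[3] = -2×2 + 1×1 = -3; c[4] = 1×2 = 2. Result coefficients: [1, -1, 1, -3, 2] → 2t^4 - 3t^3 + t^2 - t + 1

2t^4 - 3t^3 + t^2 - t + 1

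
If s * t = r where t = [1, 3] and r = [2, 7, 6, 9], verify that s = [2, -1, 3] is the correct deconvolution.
Forward-compute [2, -1, 3] * [1, 3]: r[0] = 2×1 = 2; r[1] = 2×3 + -1×1 = 5; r[2] = -1×3 + 3×1 = 0; r[3] = 3×3 = 9 → [2, 5, 0, 9]. Does not match given r = [2, 7, 6, 9].

Not verified. [2, -1, 3] * [1, 3] = [2, 5, 0, 9], which differs from [2, 7, 6, 9] at index 1.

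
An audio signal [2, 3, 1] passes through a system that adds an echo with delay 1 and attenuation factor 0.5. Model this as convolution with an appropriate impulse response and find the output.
Direct-path + delayed-attenuated-path model → impulse response h = [1, 0.5] (1 at lag 0, 0.5 at lag 1). Output y[n] = x[n] + 0.5·x[n - 1] (with x[n] = 0 outside 0..2): y[0] = 2 + 0.5×0 = 2; y[1] = 3 + 0.5×2 = 4.0; y[2] = 1 + 0.5×3 = 2.5; y[3] = 0 + 0.5×1 = 0.5. So y = [2, 4.0, 2.5, 0.5]

[2, 4.0, 2.5, 0.5]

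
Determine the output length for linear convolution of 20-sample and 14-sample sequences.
Linear/full convolution length: m + n - 1 = 20 + 14 - 1 = 33

33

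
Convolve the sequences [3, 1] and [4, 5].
y[0] = 3×4 = 12; y[1] = 3×5 + 1×4 = 19; y[2] = 1×5 = 5

[12, 19, 5]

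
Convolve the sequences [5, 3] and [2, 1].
y[0] = 5×2 = 10; y[1] = 5×1 + 3×2 = 11; y[2] = 3×1 = 3

[10, 11, 3]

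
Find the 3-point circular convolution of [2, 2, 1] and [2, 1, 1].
Use y[k] = Σ_j s[j]·t[(k-j) mod 3]. y[0] = 2×2 + 2×1 + 1×1 = 7; y[1] = 2×1 + 2×2 + 1×1 = 7; y[2] = 2×1 + 2×1 + 1×2 = 6. Result: [7, 7, 6]

[7, 7, 6]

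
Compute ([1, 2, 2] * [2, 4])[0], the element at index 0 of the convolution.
Use y[k] = Σ_i a[i]·b[k-i] at k=0. y[0] = 1×2 = 2

2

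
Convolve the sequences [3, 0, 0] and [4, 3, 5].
y[0] = 3×4 = 12; y[1] = 3×3 + 0×4 = 9; y[2] = 3×5 + 0×3 + 0×4 = 15; y[3] = 0×5 + 0×3 = 0; y[4] = 0×5 = 0

[12, 9, 15, 0, 0]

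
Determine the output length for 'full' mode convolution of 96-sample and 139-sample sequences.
Linear/full convolution length: m + n - 1 = 96 + 139 - 1 = 234

234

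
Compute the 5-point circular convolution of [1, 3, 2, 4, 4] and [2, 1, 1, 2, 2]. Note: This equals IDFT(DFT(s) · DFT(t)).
Either evaluate y[k] = Σ_j s[j]·t[(k-j) mod 5] directly, or use IDFT(DFT(s) · DFT(t)). y[0] = 1×2 + 3×2 + 2×2 + 4×1 + 4×1 = 20; y[1] = 1×1 + 3×2 + 2×2 + 4×2 + 4×1 = 23; y[2] = 1×1 + 3×1 + 2×2 + 4×2 + 4×2 = 24; y[3] = 1×2 + 3×1 + 2×1 + 4×2 + 4×2 = 23; y[4] = 1×2 + 3×2 + 2×1 + 4×1 + 4×2 = 22. Result: [20, 23, 24, 23, 22]

[20, 23, 24, 23, 22]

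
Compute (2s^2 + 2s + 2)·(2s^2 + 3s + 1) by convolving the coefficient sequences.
Ascending coefficients: a = [2, 2, 2], b = [1, 3, 2]. c[0] = 2×1 = 2; c[1] = 2×3 + 2×1 = 8; c[2] = 2×2 + 2×3 + 2×1 = 12; c[3] = 2×2 + 2×3 = 10; c[4] = 2×2 = 4. Result coefficients: [2, 8, 12, 10, 4] → 4s^4 + 10s^3 + 12s^2 + 8s + 2

4s^4 + 10s^3 + 12s^2 + 8s + 2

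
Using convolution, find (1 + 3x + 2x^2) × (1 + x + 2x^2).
Ascending coefficients: a = [1, 3, 2], b = [1, 1, 2]. c[0] = 1×1 = 1; c[1] = 1×1 + 3×1 = 4; c[2] = 1×2 + 3×1 + 2×1 = 7; c[3] = 3×2 + 2×1 = 8; c[4] = 2×2 = 4. Result coefficients: [1, 4, 7, 8, 4] → 1 + 4x + 7x^2 + 8x^3 + 4x^4

1 + 4x + 7x^2 + 8x^3 + 4x^4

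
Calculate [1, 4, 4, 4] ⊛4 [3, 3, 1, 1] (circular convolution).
Use y[k] = Σ_j f[j]·g[(k-j) mod 4]. y[0] = 1×3 + 4×1 + 4×1 + 4×3 = 23; y[1] = 1×3 + 4×3 + 4×1 + 4×1 = 23; y[2] = 1×1 + 4×3 + 4×3 + 4×1 = 29; y[3] = 1×1 + 4×1 + 4×3 + 4×3 = 29. Result: [23, 23, 29, 29]

[23, 23, 29, 29]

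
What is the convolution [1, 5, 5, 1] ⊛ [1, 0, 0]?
y[0] = 1×1 = 1; y[1] = 1×0 + 5×1 = 5; y[2] = 1×0 + 5×0 + 5×1 = 5; y[3] = 5×0 + 5×0 + 1×1 = 1; y[4] = 5×0 + 1×0 = 0; y[5] = 1×0 = 0

[1, 5, 5, 1, 0, 0]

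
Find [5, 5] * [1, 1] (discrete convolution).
y[0] = 5×1 = 5; y[1] = 5×1 + 5×1 = 10; y[2] = 5×1 = 5

[5, 10, 5]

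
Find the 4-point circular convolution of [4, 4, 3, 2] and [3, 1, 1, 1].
Use y[k] = Σ_j f[j]·g[(k-j) mod 4]. y[0] = 4×3 + 4×1 + 3×1 + 2×1 = 21; y[1] = 4×1 + 4×3 + 3×1 + 2×1 = 21; y[2] = 4×1 + 4×1 + 3×3 + 2×1 = 19; y[3] = 4×1 + 4×1 + 3×1 + 2×3 = 17. Result: [21, 21, 19, 17]

[21, 21, 19, 17]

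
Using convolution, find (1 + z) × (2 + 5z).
Ascending coefficients: a = [1, 1], b = [2, 5]. c[0] = 1×2 = 2; c[1] = 1×5 + 1×2 = 7; c[2] = 1×5 = 5. Result coefficients: [2, 7, 5] → 2 + 7z + 5z^2

2 + 7z + 5z^2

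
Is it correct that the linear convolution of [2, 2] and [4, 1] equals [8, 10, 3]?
Recompute linear convolution of [2, 2] and [4, 1]: y[0] = 2×4 = 8; y[1] = 2×1 + 2×4 = 10; y[2] = 2×1 = 2 → [8, 10, 2]. Compare to given [8, 10, 3]: they differ at index 2: given 3, correct 2, so answer: No

No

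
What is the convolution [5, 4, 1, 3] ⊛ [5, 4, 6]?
y[0] = 5×5 = 25; y[1] = 5×4 + 4×5 = 40; y[2] = 5×6 + 4×4 + 1×5 = 51; y[3] = 4×6 + 1×4 + 3×5 = 43; y[4] = 1×6 + 3×4 = 18; y[5] = 3×6 = 18

[25, 40, 51, 43, 18, 18]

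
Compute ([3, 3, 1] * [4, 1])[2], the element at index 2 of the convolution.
Use y[k] = Σ_i a[i]·b[k-i] at k=2. y[2] = 3×1 + 1×4 = 7

7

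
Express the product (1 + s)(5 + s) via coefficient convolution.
Ascending coefficients: a = [1, 1], b = [5, 1]. c[0] = 1×5 = 5; c[1] = 1×1 + 1×5 = 6; c[2] = 1×1 = 1. Result coefficients: [5, 6, 1] → 5 + 6s + s^2

5 + 6s + s^2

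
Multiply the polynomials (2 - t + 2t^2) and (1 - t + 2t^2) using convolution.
Ascending coefficients: a = [2, -1, 2], b = [1, -1, 2]. c[0] = 2×1 = 2; c[1] = 2×-1 + -1×1 = -3; c[2] = 2×2 + -1×-1 + 2×1 = 7; c[3] = -1×2 + 2×-1 = -4; c[4] = 2×2 = 4. Result coefficients: [2, -3, 7, -4, 4] → 2 - 3t + 7t^2 - 4t^3 + 4t^4

2 - 3t + 7t^2 - 4t^3 + 4t^4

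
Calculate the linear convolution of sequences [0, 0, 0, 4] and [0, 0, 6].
y[0] = 0×0 = 0; y[1] = 0×0 + 0×0 = 0; y[2] = 0×6 + 0×0 + 0×0 = 0; y[3] = 0×6 + 0×0 + 4×0 = 0; y[4] = 0×6 + 4×0 = 0; y[5] = 4×6 = 24

[0, 0, 0, 0, 0, 24]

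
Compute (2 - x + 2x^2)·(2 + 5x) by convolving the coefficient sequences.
Ascending coefficients: a = [2, -1, 2], b = [2, 5]. c[0] = 2×2 = 4; c[1] = 2×5 + -1×2 = 8; c[2] = -1×5 + 2×2 = -1; c[3] = 2×5 = 10. Result coefficients: [4, 8, -1, 10] → 4 + 8x - x^2 + 10x^3

4 + 8x - x^2 + 10x^3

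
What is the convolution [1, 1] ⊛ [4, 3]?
y[0] = 1×4 = 4; y[1] = 1×3 + 1×4 = 7; y[2] = 1×3 = 3

[4, 7, 3]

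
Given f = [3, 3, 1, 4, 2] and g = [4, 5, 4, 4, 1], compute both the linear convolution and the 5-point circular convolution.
Linear: y_lin[0] = 3×4 = 12; y_lin[1] = 3×5 + 3×4 = 27; y_lin[2] = 3×4 + 3×5 + 1×4 = 31; y_lin[3] = 3×4 + 3×4 + 1×5 + 4×4 = 45; y_lin[4] = 3×1 + 3×4 + 1×4 + 4×5 + 2×4 = 47; y_lin[5] = 3×1 + 1×4 + 4×4 + 2×5 = 33; y_lin[6] = 1×1 + 4×4 + 2×4 = 25; y_lin[7] = 4×1 + 2×4 = 12; y_lin[8] = 2×1 = 2 → [12, 27, 31, 45, 47, 33, 25, 12, 2]. Circular (length 5): y[0] = 3×4 + 3×1 + 1×4 + 4×4 + 2×5 = 45; y[1] = 3×5 + 3×4 + 1×1 + 4×4 + 2×4 = 52; y[2] = 3×4 + 3×5 + 1×4 + 4×1 + 2×4 = 43; y[3] = 3×4 + 3×4 + 1×5 + 4×4 + 2×1 = 47; y[4] = 3×1 + 3×4 + 1×4 + 4×5 + 2×4 = 47 → [45, 52, 43, 47, 47]

Linear: [12, 27, 31, 45, 47, 33, 25, 12, 2], Circular: [45, 52, 43, 47, 47]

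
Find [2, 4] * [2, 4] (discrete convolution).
y[0] = 2×2 = 4; y[1] = 2×4 + 4×2 = 16; y[2] = 4×4 = 16

[4, 16, 16]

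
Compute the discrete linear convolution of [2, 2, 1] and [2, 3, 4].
y[0] = 2×2 = 4; y[1] = 2×3 + 2×2 = 10; y[2] = 2×4 + 2×3 + 1×2 = 16; y[3] = 2×4 + 1×3 = 11; y[4] = 1×4 = 4

[4, 10, 16, 11, 4]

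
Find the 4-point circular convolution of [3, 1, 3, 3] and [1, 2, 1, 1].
Use y[k] = Σ_j x[j]·h[(k-j) mod 4]. y[0] = 3×1 + 1×1 + 3×1 + 3×2 = 13; y[1] = 3×2 + 1×1 + 3×1 + 3×1 = 13; y[2] = 3×1 + 1×2 + 3×1 + 3×1 = 11; y[3] = 3×1 + 1×1 + 3×2 + 3×1 = 13. Result: [13, 13, 11, 13]

[13, 13, 11, 13]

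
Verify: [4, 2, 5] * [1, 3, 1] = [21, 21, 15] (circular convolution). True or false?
Recompute circular convolution of [4, 2, 5] and [1, 3, 1]: y[0] = 4×1 + 2×1 + 5×3 = 21; y[1] = 4×3 + 2×1 + 5×1 = 19; y[2] = 4×1 + 2×3 + 5×1 = 15 → [21, 19, 15]. Compare to given [21, 21, 15]: they differ at index 1: given 21, correct 19, so answer: No

No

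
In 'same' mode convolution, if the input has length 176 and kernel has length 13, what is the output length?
'Same' mode returns an output with the same length as the input: 176

176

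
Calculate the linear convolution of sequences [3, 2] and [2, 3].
y[0] = 3×2 = 6; y[1] = 3×3 + 2×2 = 13; y[2] = 2×3 = 6

[6, 13, 6]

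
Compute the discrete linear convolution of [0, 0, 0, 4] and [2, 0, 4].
y[0] = 0×2 = 0; y[1] = 0×0 + 0×2 = 0; y[2] = 0×4 + 0×0 + 0×2 = 0; y[3] = 0×4 + 0×0 + 4×2 = 8; y[4] = 0×4 + 4×0 = 0; y[5] = 4×4 = 16

[0, 0, 0, 8, 0, 16]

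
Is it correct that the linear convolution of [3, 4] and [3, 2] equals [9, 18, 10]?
Recompute linear convolution of [3, 4] and [3, 2]: y[0] = 3×3 = 9; y[1] = 3×2 + 4×3 = 18; y[2] = 4×2 = 8 → [9, 18, 8]. Compare to given [9, 18, 10]: they differ at index 2: given 10, correct 8, so answer: No

No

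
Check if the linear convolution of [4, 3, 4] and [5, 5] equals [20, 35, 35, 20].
Recompute linear convolution of [4, 3, 4] and [5, 5]: y[0] = 4×5 = 20; y[1] = 4×5 + 3×5 = 35; y[2] = 3×5 + 4×5 = 35; y[3] = 4×5 = 20 → [20, 35, 35, 20]. Given [20, 35, 35, 20] matches, so answer: Yes

Yes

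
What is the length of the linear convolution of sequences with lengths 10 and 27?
Linear/full convolution length: m + n - 1 = 10 + 27 - 1 = 36

36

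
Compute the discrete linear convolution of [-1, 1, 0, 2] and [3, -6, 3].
y[0] = -1×3 = -3; y[1] = -1×-6 + 1×3 = 9; y[2] = -1×3 + 1×-6 + 0×3 = -9; y[3] = 1×3 + 0×-6 + 2×3 = 9; y[4] = 0×3 + 2×-6 = -12; y[5] = 2×3 = 6

[-3, 9, -9, 9, -12, 6]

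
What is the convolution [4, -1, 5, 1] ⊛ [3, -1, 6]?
y[0] = 4×3 = 12; y[1] = 4×-1 + -1×3 = -7; y[2] = 4×6 + -1×-1 + 5×3 = 40; y[3] = -1×6 + 5×-1 + 1×3 = -8; y[4] = 5×6 + 1×-1 = 29; y[5] = 1×6 = 6

[12, -7, 40, -8, 29, 6]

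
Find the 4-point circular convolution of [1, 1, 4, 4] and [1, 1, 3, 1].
Use y[k] = Σ_j u[j]·v[(k-j) mod 4]. y[0] = 1×1 + 1×1 + 4×3 + 4×1 = 18; y[1] = 1×1 + 1×1 + 4×1 + 4×3 = 18; y[2] = 1×3 + 1×1 + 4×1 + 4×1 = 12; y[3] = 1×1 + 1×3 + 4×1 + 4×1 = 12. Result: [18, 18, 12, 12]

[18, 18, 12, 12]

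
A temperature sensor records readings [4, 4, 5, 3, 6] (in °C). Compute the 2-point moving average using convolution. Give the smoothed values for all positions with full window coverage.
2-point moving average kernel = [1, 1]. Apply in 'valid' mode (full window coverage): avg[0] = (4 + 4) / 2 = 4.0; avg[1] = (4 + 5) / 2 = 4.5; avg[2] = (5 + 3) / 2 = 4.0; avg[3] = (3 + 6) / 2 = 4.5. Smoothed values: [4.0, 4.5, 4.0, 4.5]

[4.0, 4.5, 4.0, 4.5]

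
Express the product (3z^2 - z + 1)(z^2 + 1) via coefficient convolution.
Ascending coefficients: a = [1, -1, 3], b = [1, 0, 1]. c[0] = 1×1 = 1; c[1] = 1×0 + -1×1 = -1; c[2] = 1×1 + -1×0 + 3×1 = 4; c[3] = -1×1 + 3×0 = -1; c[4] = 3×1 = 3. Result coefficients: [1, -1, 4, -1, 3] → 3z^4 - z^3 + 4z^2 - z + 1

3z^4 - z^3 + 4z^2 - z + 1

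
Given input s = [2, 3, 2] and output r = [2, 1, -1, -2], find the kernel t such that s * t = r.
Output length 4 = len(s) + len(t) - 1 ⇒ len(t) = 2. Solve t forward using t[k] = (r[k] - Σ_{i≥1} s[i]·t[k-i]) / s[0]: t[0] = r[0] / s[0] = 2 / 2 = 1; t[1] = (r[1] - 3×1) / s[0] = (1 - 3×1) / 2 = -1. So t = [1, -1]. Forward-check [2, 3, 2] * [1, -1]: r[0] = 2×1 = 2; r[1] = 2×-1 + 3×1 = 1; r[2] = 3×-1 + 2×1 = -1; r[3] = 2×-1 = -2 → [2, 1, -1, -2] ✓

[1, -1]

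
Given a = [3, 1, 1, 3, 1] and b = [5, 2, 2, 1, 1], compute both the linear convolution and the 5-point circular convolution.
Linear: y_lin[0] = 3×5 = 15; y_lin[1] = 3×2 + 1×5 = 11; y_lin[2] = 3×2 + 1×2 + 1×5 = 13; y_lin[3] = 3×1 + 1×2 + 1×2 + 3×5 = 22; y_lin[4] = 3×1 + 1×1 + 1×2 + 3×2 + 1×5 = 17; y_lin[5] = 1×1 + 1×1 + 3×2 + 1×2 = 10; y_lin[6] = 1×1 + 3×1 + 1×2 = 6; y_lin[7] = 3×1 + 1×1 = 4; y_lin[8] = 1×1 = 1 → [15, 11, 13, 22, 17, 10, 6, 4, 1]. Circular (length 5): y[0] = 3×5 + 1×1 + 1×1 + 3×2 + 1×2 = 25; y[1] = 3×2 + 1×5 + 1×1 + 3×1 + 1×2 = 17; y[2] = 3×2 + 1×2 + 1×5 + 3×1 + 1×1 = 17; y[3] = 3×1 + 1×2 + 1×2 + 3×5 + 1×1 = 23; y[4] = 3×1 + 1×1 + 1×2 + 3×2 + 1×5 = 17 → [25, 17, 17, 23, 17]

Linear: [15, 11, 13, 22, 17, 10, 6, 4, 1], Circular: [25, 17, 17, 23, 17]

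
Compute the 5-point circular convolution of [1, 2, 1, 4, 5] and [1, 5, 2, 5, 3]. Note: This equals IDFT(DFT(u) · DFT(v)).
Either evaluate y[k] = Σ_j u[j]·v[(k-j) mod 5] directly, or use IDFT(DFT(u) · DFT(v)). y[0] = 1×1 + 2×3 + 1×5 + 4×2 + 5×5 = 45; y[1] = 1×5 + 2×1 + 1×3 + 4×5 + 5×2 = 40; y[2] = 1×2 + 2×5 + 1×1 + 4×3 + 5×5 = 50; y[3] = 1×5 + 2×2 + 1×5 + 4×1 + 5×3 = 33; y[4] = 1×3 + 2×5 + 1×2 + 4×5 + 5×1 = 40. Result: [45, 40, 50, 33, 40]

[45, 40, 50, 33, 40]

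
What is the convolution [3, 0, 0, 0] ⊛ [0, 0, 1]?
y[0] = 3×0 = 0; y[1] = 3×0 + 0×0 = 0; y[2] = 3×1 + 0×0 + 0×0 = 3; y[3] = 0×1 + 0×0 + 0×0 = 0; y[4] = 0×1 + 0×0 = 0; y[5] = 0×1 = 0

[0, 0, 3, 0, 0, 0]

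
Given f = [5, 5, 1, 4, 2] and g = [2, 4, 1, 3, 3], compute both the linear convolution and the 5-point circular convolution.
Linear: y_lin[0] = 5×2 = 10; y_lin[1] = 5×4 + 5×2 = 30; y_lin[2] = 5×1 + 5×4 + 1×2 = 27; y_lin[3] = 5×3 + 5×1 + 1×4 + 4×2 = 32; y_lin[4] = 5×3 + 5×3 + 1×1 + 4×4 + 2×2 = 51; y_lin[5] = 5×3 + 1×3 + 4×1 + 2×4 = 30; y_lin[6] = 1×3 + 4×3 + 2×1 = 17; y_lin[7] = 4×3 + 2×3 = 18; y_lin[8] = 2×3 = 6 → [10, 30, 27, 32, 51, 30, 17, 18, 6]. Circular (length 5): y[0] = 5×2 + 5×3 + 1×3 + 4×1 + 2×4 = 40; y[1] = 5×4 + 5×2 + 1×3 + 4×3 + 2×1 = 47; y[2] = 5×1 + 5×4 + 1×2 + 4×3 + 2×3 = 45; y[3] = 5×3 + 5×1 + 1×4 + 4×2 + 2×3 = 38; y[4] = 5×3 + 5×3 + 1×1 + 4×4 + 2×2 = 51 → [40, 47, 45, 38, 51]

Linear: [10, 30, 27, 32, 51, 30, 17, 18, 6], Circular: [40, 47, 45, 38, 51]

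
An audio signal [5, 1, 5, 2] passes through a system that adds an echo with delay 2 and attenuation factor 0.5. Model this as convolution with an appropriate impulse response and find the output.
Direct-path + delayed-attenuated-path model → impulse response h = [1, 0, 0.5] (1 at lag 0, 0.5 at lag 2). Output y[n] = x[n] + 0.5·x[n - 2] (with x[n] = 0 outside 0..3): y[0] = 5 + 0.5×0 = 5; y[1] = 1 + 0.5×0 = 1; y[2] = 5 + 0.5×5 = 7.5; y[3] = 2 + 0.5×1 = 2.5; y[4] = 0 + 0.5×5 = 2.5; y[5] = 0 + 0.5×2 = 1.0. So y = [5, 1, 7.5, 2.5, 2.5, 1.0]

[5, 1, 7.5, 2.5, 2.5, 1.0]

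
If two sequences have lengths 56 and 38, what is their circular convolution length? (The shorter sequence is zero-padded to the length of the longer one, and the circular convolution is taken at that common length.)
Circular convolution (zero-padding the shorter input) has length max(m, n) = max(56, 38) = 56

56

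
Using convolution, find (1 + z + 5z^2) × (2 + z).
Ascending coefficients: a = [1, 1, 5], b = [2, 1]. c[0] = 1×2 = 2; c[1] = 1×1 + 1×2 = 3; c[2] = 1×1 + 5×2 = 11; c[3] = 5×1 = 5. Result coefficients: [2, 3, 11, 5] → 2 + 3z + 11z^2 + 5z^3

2 + 3z + 11z^2 + 5z^3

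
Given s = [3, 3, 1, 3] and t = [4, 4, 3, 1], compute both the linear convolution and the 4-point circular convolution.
Linear: y_lin[0] = 3×4 = 12; y_lin[1] = 3×4 + 3×4 = 24; y_lin[2] = 3×3 + 3×4 + 1×4 = 25; y_lin[3] = 3×1 + 3×3 + 1×4 + 3×4 = 28; y_lin[4] = 3×1 + 1×3 + 3×4 = 18; y_lin[5] = 1×1 + 3×3 = 10; y_lin[6] = 3×1 = 3 → [12, 24, 25, 28, 18, 10, 3]. Circular (length 4): y[0] = 3×4 + 3×1 + 1×3 + 3×4 = 30; y[1] = 3×4 + 3×4 + 1×1 + 3×3 = 34; y[2] = 3×3 + 3×4 + 1×4 + 3×1 = 28; y[3] = 3×1 + 3×3 + 1×4 + 3×4 = 28 → [30, 34, 28, 28]

Linear: [12, 24, 25, 28, 18, 10, 3], Circular: [30, 34, 28, 28]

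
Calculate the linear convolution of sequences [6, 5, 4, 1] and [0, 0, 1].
y[0] = 6×0 = 0; y[1] = 6×0 + 5×0 = 0; y[2] = 6×1 + 5×0 + 4×0 = 6; y[3] = 5×1 + 4×0 + 1×0 = 5; y[4] = 4×1 + 1×0 = 4; y[5] = 1×1 = 1

[0, 0, 6, 5, 4, 1]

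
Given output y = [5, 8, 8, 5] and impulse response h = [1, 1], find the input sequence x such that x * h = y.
Deconvolve y=[5, 8, 8, 5] by h=[1, 1]. Since h[0]=1, solve forward: x[0] = y[0] / 1 = 5; x[1] = (y[1] - 5×1) / 1 = 3; x[2] = (y[2] - 3×1) / 1 = 5. So x = [5, 3, 5]. Check by forward convolution: y[0] = 5×1 = 5; y[1] = 5×1 + 3×1 = 8; y[2] = 3×1 + 5×1 = 8; y[3] = 5×1 = 5

[5, 3, 5]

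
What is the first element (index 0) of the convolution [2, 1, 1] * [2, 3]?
Use y[k] = Σ_i a[i]·b[k-i] at k=0. y[0] = 2×2 = 4

4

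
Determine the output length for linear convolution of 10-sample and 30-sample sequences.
Linear/full convolution length: m + n - 1 = 10 + 30 - 1 = 39

39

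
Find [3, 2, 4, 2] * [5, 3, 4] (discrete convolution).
y[0] = 3×5 = 15; y[1] = 3×3 + 2×5 = 19; y[2] = 3×4 + 2×3 + 4×5 = 38; y[3] = 2×4 + 4×3 + 2×5 = 30; y[4] = 4×4 + 2×3 = 22; y[5] = 2×4 = 8

[15, 19, 38, 30, 22, 8]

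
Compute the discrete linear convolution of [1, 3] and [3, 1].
y[0] = 1×3 = 3; y[1] = 1×1 + 3×3 = 10; y[2] = 3×1 = 3

[3, 10, 3]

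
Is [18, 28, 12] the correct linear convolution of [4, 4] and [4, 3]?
Recompute linear convolution of [4, 4] and [4, 3]: y[0] = 4×4 = 16; y[1] = 4×3 + 4×4 = 28; y[2] = 4×3 = 12 → [16, 28, 12]. Compare to given [18, 28, 12]: they differ at index 0: given 18, correct 16, so answer: No

No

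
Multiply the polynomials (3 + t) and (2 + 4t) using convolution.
Ascending coefficients: a = [3, 1], b = [2, 4]. c[0] = 3×2 = 6; c[1] = 3×4 + 1×2 = 14; c[2] = 1×4 = 4. Result coefficients: [6, 14, 4] → 6 + 14t + 4t^2

6 + 14t + 4t^2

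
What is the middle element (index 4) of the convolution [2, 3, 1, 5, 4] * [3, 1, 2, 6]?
Use y[k] = Σ_i a[i]·b[k-i] at k=4. y[4] = 3×6 + 1×2 + 5×1 + 4×3 = 37

37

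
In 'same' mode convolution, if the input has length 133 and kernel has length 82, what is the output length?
'Same' mode returns an output with the same length as the input: 133

133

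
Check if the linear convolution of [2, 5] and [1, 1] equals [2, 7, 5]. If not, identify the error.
Recompute linear convolution of [2, 5] and [1, 1]: y[0] = 2×1 = 2; y[1] = 2×1 + 5×1 = 7; y[2] = 5×1 = 5 → [2, 7, 5]. Given [2, 7, 5] matches, so answer: Yes

Yes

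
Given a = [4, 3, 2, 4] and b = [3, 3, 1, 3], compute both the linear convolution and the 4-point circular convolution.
Linear: y_lin[0] = 4×3 = 12; y_lin[1] = 4×3 + 3×3 = 21; y_lin[2] = 4×1 + 3×3 + 2×3 = 19; y_lin[3] = 4×3 + 3×1 + 2×3 + 4×3 = 33; y_lin[4] = 3×3 + 2×1 + 4×3 = 23; y_lin[5] = 2×3 + 4×1 = 10; y_lin[6] = 4×3 = 12 → [12, 21, 19, 33, 23, 10, 12]. Circular (length 4): y[0] = 4×3 + 3×3 + 2×1 + 4×3 = 35; y[1] = 4×3 + 3×3 + 2×3 + 4×1 = 31; y[2] = 4×1 + 3×3 + 2×3 + 4×3 = 31; y[3] = 4×3 + 3×1 + 2×3 + 4×3 = 33 → [35, 31, 31, 33]

Linear: [12, 21, 19, 33, 23, 10, 12], Circular: [35, 31, 31, 33]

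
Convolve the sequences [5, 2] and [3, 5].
y[0] = 5×3 = 15; y[1] = 5×5 + 2×3 = 31; y[2] = 2×5 = 10

[15, 31, 10]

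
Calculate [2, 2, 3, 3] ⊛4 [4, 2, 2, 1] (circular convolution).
Use y[k] = Σ_j a[j]·b[(k-j) mod 4]. y[0] = 2×4 + 2×1 + 3×2 + 3×2 = 22; y[1] = 2×2 + 2×4 + 3×1 + 3×2 = 21; y[2] = 2×2 + 2×2 + 3×4 + 3×1 = 23; y[3] = 2×1 + 2×2 + 3×2 + 3×4 = 24. Result: [22, 21, 23, 24]

[22, 21, 23, 24]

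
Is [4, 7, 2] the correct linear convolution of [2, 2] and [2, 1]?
Recompute linear convolution of [2, 2] and [2, 1]: y[0] = 2×2 = 4; y[1] = 2×1 + 2×2 = 6; y[2] = 2×1 = 2 → [4, 6, 2]. Compare to given [4, 7, 2]: they differ at index 1: given 7, correct 6, so answer: No

No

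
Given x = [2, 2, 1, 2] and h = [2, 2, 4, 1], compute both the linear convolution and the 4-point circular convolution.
Linear: y_lin[0] = 2×2 = 4; y_lin[1] = 2×2 + 2×2 = 8; y_lin[2] = 2×4 + 2×2 + 1×2 = 14; y_lin[3] = 2×1 + 2×4 + 1×2 + 2×2 = 16; y_lin[4] = 2×1 + 1×4 + 2×2 = 10; y_lin[5] = 1×1 + 2×4 = 9; y_lin[6] = 2×1 = 2 → [4, 8, 14, 16, 10, 9, 2]. Circular (length 4): y[0] = 2×2 + 2×1 + 1×4 + 2×2 = 14; y[1] = 2×2 + 2×2 + 1×1 + 2×4 = 17; y[2] = 2×4 + 2×2 + 1×2 + 2×1 = 16; y[3] = 2×1 + 2×4 + 1×2 + 2×2 = 16 → [14, 17, 16, 16]

Linear: [4, 8, 14, 16, 10, 9, 2], Circular: [14, 17, 16, 16]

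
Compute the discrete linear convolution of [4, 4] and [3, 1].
y[0] = 4×3 = 12; y[1] = 4×1 + 4×3 = 16; y[2] = 4×1 = 4

[12, 16, 4]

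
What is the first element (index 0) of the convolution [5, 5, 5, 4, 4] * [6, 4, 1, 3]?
Use y[k] = Σ_i a[i]·b[k-i] at k=0. y[0] = 5×6 = 30

30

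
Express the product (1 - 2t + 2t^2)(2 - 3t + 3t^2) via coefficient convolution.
Ascending coefficients: a = [1, -2, 2], b = [2, -3, 3]. c[0] = 1×2 = 2; c[1] = 1×-3 + -2×2 = -7; c[2] = 1×3 + -2×-3 + 2×2 = 13; c[3] = -2×3 + 2×-3 = -12; c[4] = 2×3 = 6. Result coefficients: [2, -7, 13, -12, 6] → 2 - 7t + 13t^2 - 12t^3 + 6t^4

2 - 7t + 13t^2 - 12t^3 + 6t^4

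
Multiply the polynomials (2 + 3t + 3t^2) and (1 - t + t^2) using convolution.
Ascending coefficients: a = [2, 3, 3], b = [1, -1, 1]. c[0] = 2×1 = 2; c[1] = 2×-1 + 3×1 = 1; c[2] = 2×1 + 3×-1 + 3×1 = 2; c[3] = 3×1 + 3×-1 = 0; c[4] = 3×1 = 3. Result coefficients: [2, 1, 2, 0, 3] → 2 + t + 2t^2 + 3t^4

2 + t + 2t^2 + 3t^4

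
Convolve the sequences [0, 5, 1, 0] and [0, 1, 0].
y[0] = 0×0 = 0; y[1] = 0×1 + 5×0 = 0; y[2] = 0×0 + 5×1 + 1×0 = 5; y[3] = 5×0 + 1×1 + 0×0 = 1; y[4] = 1×0 + 0×1 = 0; y[5] = 0×0 = 0

[0, 0, 5, 1, 0, 0]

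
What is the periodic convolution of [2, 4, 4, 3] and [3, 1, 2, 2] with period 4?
Use y[k] = Σ_j f[j]·g[(k-j) mod 4]. y[0] = 2×3 + 4×2 + 4×2 + 3×1 = 25; y[1] = 2×1 + 4×3 + 4×2 + 3×2 = 28; y[2] = 2×2 + 4×1 + 4×3 + 3×2 = 26; y[3] = 2×2 + 4×2 + 4×1 + 3×3 = 25. Result: [25, 28, 26, 25]

[25, 28, 26, 25]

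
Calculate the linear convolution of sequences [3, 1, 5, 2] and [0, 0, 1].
y[0] = 3×0 = 0; y[1] = 3×0 + 1×0 = 0; y[2] = 3×1 + 1×0 + 5×0 = 3; y[3] = 1×1 + 5×0 + 2×0 = 1; y[4] = 5×1 + 2×0 = 5; y[5] = 2×1 = 2

[0, 0, 3, 1, 5, 2]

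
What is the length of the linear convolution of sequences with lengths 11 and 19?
Linear/full convolution length: m + n - 1 = 11 + 19 - 1 = 29

29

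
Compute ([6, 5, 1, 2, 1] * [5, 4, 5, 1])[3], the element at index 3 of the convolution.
Use y[k] = Σ_i a[i]·b[k-i] at k=3. y[3] = 6×1 + 5×5 + 1×4 + 2×5 = 45

45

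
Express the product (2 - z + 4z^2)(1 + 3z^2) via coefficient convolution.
Ascending coefficients: a = [2, -1, 4], b = [1, 0, 3]. c[0] = 2×1 = 2; c[1] = 2×0 + -1×1 = -1; c[2] = 2×3 + -1×0 + 4×1 = 10; c[3] = -1×3 + 4×0 = -3; c[4] = 4×3 = 12. Result coefficients: [2, -1, 10, -3, 12] → 2 - z + 10z^2 - 3z^3 + 12z^4

2 - z + 10z^2 - 3z^3 + 12z^4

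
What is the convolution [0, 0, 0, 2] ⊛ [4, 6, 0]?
y[0] = 0×4 = 0; y[1] = 0×6 + 0×4 = 0; y[2] = 0×0 + 0×6 + 0×4 = 0; y[3] = 0×0 + 0×6 + 2×4 = 8; y[4] = 0×0 + 2×6 = 12; y[5] = 2×0 = 0

[0, 0, 0, 8, 12, 0]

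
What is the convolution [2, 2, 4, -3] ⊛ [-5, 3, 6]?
y[0] = 2×-5 = -10; y[1] = 2×3 + 2×-5 = -4; y[2] = 2×6 + 2×3 + 4×-5 = -2; y[3] = 2×6 + 4×3 + -3×-5 = 39; y[4] = 4×6 + -3×3 = 15; y[5] = -3×6 = -18

[-10, -4, -2, 39, 15, -18]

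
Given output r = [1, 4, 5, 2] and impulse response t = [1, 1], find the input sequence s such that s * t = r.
Deconvolve r=[1, 4, 5, 2] by t=[1, 1]. Since t[0]=1, solve forward: s[0] = r[0] / 1 = 1; s[1] = (r[1] - 1×1) / 1 = 3; s[2] = (r[2] - 3×1) / 1 = 2. So s = [1, 3, 2]. Check by forward convolution: r[0] = 1×1 = 1; r[1] = 1×1 + 3×1 = 4; r[2] = 3×1 + 2×1 = 5; r[3] = 2×1 = 2

[1, 3, 2]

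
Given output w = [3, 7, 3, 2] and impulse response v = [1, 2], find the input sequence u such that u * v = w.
Deconvolve w=[3, 7, 3, 2] by v=[1, 2]. Since v[0]=1, solve forward: u[0] = w[0] / 1 = 3; u[1] = (w[1] - 3×2) / 1 = 1; u[2] = (w[2] - 1×2) / 1 = 1. So u = [3, 1, 1]. Check by forward convolution: w[0] = 3×1 = 3; w[1] = 3×2 + 1×1 = 7; w[2] = 1×2 + 1×1 = 3; w[3] = 1×2 = 2

[3, 1, 1]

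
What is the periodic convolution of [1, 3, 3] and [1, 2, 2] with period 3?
Use y[k] = Σ_j x[j]·h[(k-j) mod 3]. y[0] = 1×1 + 3×2 + 3×2 = 13; y[1] = 1×2 + 3×1 + 3×2 = 11; y[2] = 1×2 + 3×2 + 3×1 = 11. Result: [13, 11, 11]

[13, 11, 11]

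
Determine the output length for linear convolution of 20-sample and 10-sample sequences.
Linear/full convolution length: m + n - 1 = 20 + 10 - 1 = 29

29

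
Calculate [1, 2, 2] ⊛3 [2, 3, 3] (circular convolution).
Use y[k] = Σ_j a[j]·b[(k-j) mod 3]. y[0] = 1×2 + 2×3 + 2×3 = 14; y[1] = 1×3 + 2×2 + 2×3 = 13; y[2] = 1×3 + 2×3 + 2×2 = 13. Result: [14, 13, 13]

[14, 13, 13]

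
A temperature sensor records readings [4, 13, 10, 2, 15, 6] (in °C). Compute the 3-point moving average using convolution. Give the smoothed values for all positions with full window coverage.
3-point moving average kernel = [1, 1, 1]. Apply in 'valid' mode (full window coverage): avg[0] = (4 + 13 + 10) / 3 = 9.0; avg[1] = (13 + 10 + 2) / 3 = 8.33; avg[2] = (10 + 2 + 15) / 3 = 9.0; avg[3] = (2 + 15 + 6) / 3 = 7.67. Smoothed values: [9.0, 8.33, 9.0, 7.67]

[9.0, 8.33, 9.0, 7.67]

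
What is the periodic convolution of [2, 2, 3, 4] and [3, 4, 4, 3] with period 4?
Use y[k] = Σ_j s[j]·t[(k-j) mod 4]. y[0] = 2×3 + 2×3 + 3×4 + 4×4 = 40; y[1] = 2×4 + 2×3 + 3×3 + 4×4 = 39; y[2] = 2×4 + 2×4 + 3×3 + 4×3 = 37; y[3] = 2×3 + 2×4 + 3×4 + 4×3 = 38. Result: [40, 39, 37, 38]

[40, 39, 37, 38]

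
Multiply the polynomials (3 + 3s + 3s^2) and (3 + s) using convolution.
Ascending coefficients: a = [3, 3, 3], b = [3, 1]. c[0] = 3×3 = 9; c[1] = 3×1 + 3×3 = 12; c[2] = 3×1 + 3×3 = 12; c[3] = 3×1 = 3. Result coefficients: [9, 12, 12, 3] → 9 + 12s + 12s^2 + 3s^3

9 + 12s + 12s^2 + 3s^3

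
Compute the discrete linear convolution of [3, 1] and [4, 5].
y[0] = 3×4 = 12; y[1] = 3×5 + 1×4 = 19; y[2] = 1×5 = 5

[12, 19, 5]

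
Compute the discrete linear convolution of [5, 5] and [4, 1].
y[0] = 5×4 = 20; y[1] = 5×1 + 5×4 = 25; y[2] = 5×1 = 5

[20, 25, 5]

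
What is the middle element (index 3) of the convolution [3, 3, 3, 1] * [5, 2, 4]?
Use y[k] = Σ_i a[i]·b[k-i] at k=3. y[3] = 3×4 + 3×2 + 1×5 = 23

23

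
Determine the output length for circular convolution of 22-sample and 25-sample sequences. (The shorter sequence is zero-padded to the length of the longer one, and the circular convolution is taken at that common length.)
Circular convolution (zero-padding the shorter input) has length max(m, n) = max(22, 25) = 25

25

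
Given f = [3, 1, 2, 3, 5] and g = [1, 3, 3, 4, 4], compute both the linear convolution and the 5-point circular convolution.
Linear: y_lin[0] = 3×1 = 3; y_lin[1] = 3×3 + 1×1 = 10; y_lin[2] = 3×3 + 1×3 + 2×1 = 14; y_lin[3] = 3×4 + 1×3 + 2×3 + 3×1 = 24; y_lin[4] = 3×4 + 1×4 + 2×3 + 3×3 + 5×1 = 36; y_lin[5] = 1×4 + 2×4 + 3×3 + 5×3 = 36; y_lin[6] = 2×4 + 3×4 + 5×3 = 35; y_lin[7] = 3×4 + 5×4 = 32; y_lin[8] = 5×4 = 20 → [3, 10, 14, 24, 36, 36, 35, 32, 20]. Circular (length 5): y[0] = 3×1 + 1×4 + 2×4 + 3×3 + 5×3 = 39; y[1] = 3×3 + 1×1 + 2×4 + 3×4 + 5×3 = 45; y[2] = 3×3 + 1×3 + 2×1 + 3×4 + 5×4 = 46; y[3] = 3×4 + 1×3 + 2×3 + 3×1 + 5×4 = 44; y[4] = 3×4 + 1×4 + 2×3 + 3×3 + 5×1 = 36 → [39, 45, 46, 44, 36]

Linear: [3, 10, 14, 24, 36, 36, 35, 32, 20], Circular: [39, 45, 46, 44, 36]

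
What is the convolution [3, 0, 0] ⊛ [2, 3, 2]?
y[0] = 3×2 = 6; y[1] = 3×3 + 0×2 = 9; y[2] = 3×2 + 0×3 + 0×2 = 6; y[3] = 0×2 + 0×3 = 0; y[4] = 0×2 = 0

[6, 9, 6, 0, 0]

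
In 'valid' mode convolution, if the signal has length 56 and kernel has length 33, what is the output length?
'Valid' mode counts only positions where the kernel fully overlaps the signal: m - n + 1 = 56 - 33 + 1 = 24

24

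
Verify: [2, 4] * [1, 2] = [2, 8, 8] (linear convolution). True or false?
Recompute linear convolution of [2, 4] and [1, 2]: y[0] = 2×1 = 2; y[1] = 2×2 + 4×1 = 8; y[2] = 4×2 = 8 → [2, 8, 8]. Given [2, 8, 8] matches, so answer: Yes

Yes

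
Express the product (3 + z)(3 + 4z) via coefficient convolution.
Ascending coefficients: a = [3, 1], b = [3, 4]. c[0] = 3×3 = 9; c[1] = 3×4 + 1×3 = 15; c[2] = 1×4 = 4. Result coefficients: [9, 15, 4] → 9 + 15z + 4z^2

9 + 15z + 4z^2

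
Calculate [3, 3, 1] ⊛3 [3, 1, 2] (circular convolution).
Use y[k] = Σ_j f[j]·g[(k-j) mod 3]. y[0] = 3×3 + 3×2 + 1×1 = 16; y[1] = 3×1 + 3×3 + 1×2 = 14; y[2] = 3×2 + 3×1 + 1×3 = 12. Result: [16, 14, 12]

[16, 14, 12]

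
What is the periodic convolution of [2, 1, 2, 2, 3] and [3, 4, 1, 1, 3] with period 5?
Use y[k] = Σ_j u[j]·v[(k-j) mod 5]. y[0] = 2×3 + 1×3 + 2×1 + 2×1 + 3×4 = 25; y[1] = 2×4 + 1×3 + 2×3 + 2×1 + 3×1 = 22; y[2] = 2×1 + 1×4 + 2×3 + 2×3 + 3×1 = 21; y[3] = 2×1 + 1×1 + 2×4 + 2×3 + 3×3 = 26; y[4] = 2×3 + 1×1 + 2×1 + 2×4 + 3×3 = 26. Result: [25, 22, 21, 26, 26]

[25, 22, 21, 26, 26]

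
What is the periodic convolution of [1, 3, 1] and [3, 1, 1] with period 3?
Use y[k] = Σ_j u[j]·v[(k-j) mod 3]. y[0] = 1×3 + 3×1 + 1×1 = 7; y[1] = 1×1 + 3×3 + 1×1 = 11; y[2] = 1×1 + 3×1 + 1×3 = 7. Result: [7, 11, 7]

[7, 11, 7]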